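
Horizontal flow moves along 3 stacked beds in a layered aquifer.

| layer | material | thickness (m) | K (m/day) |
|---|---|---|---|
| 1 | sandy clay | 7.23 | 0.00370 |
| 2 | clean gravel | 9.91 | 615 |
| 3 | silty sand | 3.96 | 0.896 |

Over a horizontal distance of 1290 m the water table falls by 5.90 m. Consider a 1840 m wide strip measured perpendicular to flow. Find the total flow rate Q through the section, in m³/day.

Flow is parallel to layering, so each bed carries its own Darcy discharge and the transmissivities add.
Σ(K_i·b_i) = 0.00370×7.23 + 615×9.91 + 0.896×3.96 = 6098 m²/day.
Hydraulic gradient i = Δh / L = 5.90 / 1290 = 0.004574.
Q = Σ(K_i·b_i) · W · i = 6098 × 1840 × 0.004574 = 51320 m³/day.

51300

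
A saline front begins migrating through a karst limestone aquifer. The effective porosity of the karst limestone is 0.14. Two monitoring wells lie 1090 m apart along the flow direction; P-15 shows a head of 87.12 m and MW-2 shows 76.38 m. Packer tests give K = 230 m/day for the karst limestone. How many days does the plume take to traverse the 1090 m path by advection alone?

67.3

Hydraulic gradient i = (87.12 − 76.38) / 1090 = 10.74 / 1090 = 0.009853.
Darcy flux q = K · i = 230.0 × 0.009853 = 2.266 m/day.
Seepage velocity v = q / n_e = 2.266 / 0.14 = 16.19 m/day.
Travel time t = L / v = 1090 / 16.19 = 67.34 days.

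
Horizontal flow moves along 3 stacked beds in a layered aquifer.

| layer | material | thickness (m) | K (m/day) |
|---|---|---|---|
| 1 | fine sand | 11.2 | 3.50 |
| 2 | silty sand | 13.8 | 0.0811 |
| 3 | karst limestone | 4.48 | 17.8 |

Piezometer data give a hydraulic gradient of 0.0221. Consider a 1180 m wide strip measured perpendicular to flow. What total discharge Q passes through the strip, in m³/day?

Flow is parallel to layering, so each bed carries its own Darcy discharge and the transmissivities add.
Σ(K_i·b_i) = 3.50×11.2 + 0.0811×13.8 + 17.8×4.48 = 120.1 m²/day.
Hydraulic gradient i = 0.0221.
Q = Σ(K_i·b_i) · W · i = 120.1 × 1180 × 0.02210 = 3131 m³/day.

3130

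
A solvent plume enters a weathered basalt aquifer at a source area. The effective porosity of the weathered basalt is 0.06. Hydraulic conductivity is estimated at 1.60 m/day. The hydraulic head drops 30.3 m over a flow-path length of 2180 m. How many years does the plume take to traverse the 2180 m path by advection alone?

Hydraulic gradient i = Δh / L = 30.3 / 2180 = 0.01390.
Darcy flux q = K · i = 1.600 × 0.01390 = 0.02224 m/day.
Seepage velocity v = q / n_e = 0.02224 / 0.06 = 0.3706 m/day.
Travel time t = L / v = 2180 / 0.3706 = 5882 days = 16.10 years.

16.1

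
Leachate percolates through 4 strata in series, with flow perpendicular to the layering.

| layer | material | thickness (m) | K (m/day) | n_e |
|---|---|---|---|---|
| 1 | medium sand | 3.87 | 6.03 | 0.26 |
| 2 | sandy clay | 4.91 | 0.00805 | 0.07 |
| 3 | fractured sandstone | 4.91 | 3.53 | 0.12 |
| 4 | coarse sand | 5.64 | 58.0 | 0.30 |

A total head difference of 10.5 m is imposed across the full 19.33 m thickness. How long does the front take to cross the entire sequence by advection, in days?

212

With flow normal to the layers, continuity requires the same specific discharge q through every layer.
Σ(b_i/K_i) = 3.87/6.03 + 4.91/0.00805 + 4.91/3.53 + 5.64/58.0 = 612.1 d.
q = Δh / Σ(b_i/K_i) = 10.5 / 612.1 = 0.01715 m/day.
In each layer the seepage velocity is v_i = q/n_i, so the layer transit time is t_i = b_i·n_i / q:
  layer 1 (medium sand): t_1 = 3.87 × 0.26 / 0.01715 = 58.65 d
  layer 2 (sandy clay): t_2 = 4.91 × 0.07 / 0.01715 = 20.04 d
  layer 3 (fractured sandstone): t_3 = 4.91 × 0.12 / 0.01715 = 34.35 d
  layer 4 (coarse sand): t_4 = 5.64 × 0.30 / 0.01715 = 98.63 d
Total t = Σ t_i = 211.7 days.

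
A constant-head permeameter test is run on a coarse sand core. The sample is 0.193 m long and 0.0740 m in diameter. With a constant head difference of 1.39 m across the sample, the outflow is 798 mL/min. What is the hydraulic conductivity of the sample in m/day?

Cross-sectional area A = π·(d/2)² = π × (0.0740/2)² = 0.004301 m².
Convert discharge: 798 mL/min = 1.330e-05 m³/s.
Darcy's law rearranged: K = Q·L / (A·Δh) = 1.330e-05 × 0.193 / (0.004301 × 1.39) = 0.0004294 m/s = 37.10 m/day.

37.1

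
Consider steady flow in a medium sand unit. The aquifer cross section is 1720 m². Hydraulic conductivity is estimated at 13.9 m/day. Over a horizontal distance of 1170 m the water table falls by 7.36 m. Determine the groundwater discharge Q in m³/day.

150

Hydraulic gradient i = Δh / L = 7.36 / 1170 = 0.006291.
Darcy's law: Q = K · A · i = 13.90 × 1720 × 0.006291 = 150.4 m³/day.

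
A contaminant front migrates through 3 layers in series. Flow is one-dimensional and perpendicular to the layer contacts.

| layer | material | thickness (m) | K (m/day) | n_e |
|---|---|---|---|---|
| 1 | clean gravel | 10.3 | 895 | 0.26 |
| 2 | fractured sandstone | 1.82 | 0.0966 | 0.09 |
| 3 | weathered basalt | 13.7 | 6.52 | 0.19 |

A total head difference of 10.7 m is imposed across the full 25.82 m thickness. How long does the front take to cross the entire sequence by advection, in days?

With flow normal to the layers, continuity requires the same specific discharge q through every layer.
Σ(b_i/K_i) = 10.3/895 + 1.82/0.0966 + 13.7/6.52 = 20.95 d.
q = Δh / Σ(b_i/K_i) = 10.7 / 20.95 = 0.5107 m/day.
In each layer the seepage velocity is v_i = q/n_i, so the layer transit time is t_i = b_i·n_i / q:
  layer 1 (clean gravel): t_1 = 10.3 × 0.26 / 0.5107 = 5.244 d
  layer 2 (fractured sandstone): t_2 = 1.82 × 0.09 / 0.5107 = 0.3208 d
  layer 3 (weathered basalt): t_3 = 13.7 × 0.19 / 0.5107 = 5.097 d
Total t = Σ t_i = 10.66 days.

10.7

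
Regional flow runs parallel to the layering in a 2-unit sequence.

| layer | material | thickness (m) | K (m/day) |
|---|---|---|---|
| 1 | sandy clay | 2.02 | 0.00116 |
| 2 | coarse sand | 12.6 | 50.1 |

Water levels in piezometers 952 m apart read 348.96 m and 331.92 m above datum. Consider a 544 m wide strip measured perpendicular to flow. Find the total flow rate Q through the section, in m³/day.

Flow is parallel to layering, so each bed carries its own Darcy discharge and the transmissivities add.
Σ(K_i·b_i) = 0.00116×2.02 + 50.1×12.6 = 631.3 m²/day.
Hydraulic gradient i = (348.96 − 331.92) / 952 = 17.04 / 952 = 0.01790.
Q = Σ(K_i·b_i) · W · i = 631.3 × 544 × 0.01790 = 6147 m³/day.

6150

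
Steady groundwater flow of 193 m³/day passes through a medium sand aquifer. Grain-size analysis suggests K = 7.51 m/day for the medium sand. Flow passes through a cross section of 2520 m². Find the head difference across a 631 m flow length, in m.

From Q = K·A·i, i = Q / (K·A) = 193 / (7.510 × 2520) = 0.01020.
Head loss Δh = i · L = 0.01020 × 631 = 6.435 m.

6.43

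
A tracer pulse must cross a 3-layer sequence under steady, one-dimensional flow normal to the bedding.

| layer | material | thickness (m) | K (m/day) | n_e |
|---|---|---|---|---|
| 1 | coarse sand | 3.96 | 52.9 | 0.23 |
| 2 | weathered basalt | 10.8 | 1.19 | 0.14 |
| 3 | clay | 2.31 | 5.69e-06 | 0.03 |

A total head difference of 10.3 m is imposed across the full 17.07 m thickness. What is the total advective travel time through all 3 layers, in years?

With flow normal to the layers, continuity requires the same specific discharge q through every layer.
Σ(b_i/K_i) = 3.96/52.9 + 10.8/1.19 + 2.31/5.69e-06 = 4.060e+05 d.
q = Δh / Σ(b_i/K_i) = 10.3 / 4.060e+05 = 2.537e-05 m/day.
In each layer the seepage velocity is v_i = q/n_i, so the layer transit time is t_i = b_i·n_i / q:
  layer 1 (coarse sand): t_1 = 3.96 × 0.23 / 2.537e-05 = 35900 d
  layer 2 (weathered basalt): t_2 = 10.8 × 0.14 / 2.537e-05 = 59597 d
  layer 3 (clay): t_3 = 2.31 × 0.03 / 2.537e-05 = 2732 d
Total t = Σ t_i = 98229 days = 268.9 years.

269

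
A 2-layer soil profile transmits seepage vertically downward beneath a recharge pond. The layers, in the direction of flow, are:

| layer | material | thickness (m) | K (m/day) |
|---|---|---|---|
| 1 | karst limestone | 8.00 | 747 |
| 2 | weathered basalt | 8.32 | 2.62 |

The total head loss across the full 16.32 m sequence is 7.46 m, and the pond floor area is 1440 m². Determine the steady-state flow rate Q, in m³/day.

Flow is perpendicular to layering, so the layers act in series and the equivalent K is the thickness-weighted harmonic mean.
Total thickness L = 8.00 + 8.32 = 16.32 m.
Σ(b_i/K_i) = 8.00/747 + 8.32/2.62 = 3.186 d.
K_eq = L / Σ(b_i/K_i) = 16.32 / 3.186 = 5.122 m/day.
Q = K_eq · A · (Δh/L) = 5.122 × 1440 × (7.46/16.32) = 3371 m³/day.

3370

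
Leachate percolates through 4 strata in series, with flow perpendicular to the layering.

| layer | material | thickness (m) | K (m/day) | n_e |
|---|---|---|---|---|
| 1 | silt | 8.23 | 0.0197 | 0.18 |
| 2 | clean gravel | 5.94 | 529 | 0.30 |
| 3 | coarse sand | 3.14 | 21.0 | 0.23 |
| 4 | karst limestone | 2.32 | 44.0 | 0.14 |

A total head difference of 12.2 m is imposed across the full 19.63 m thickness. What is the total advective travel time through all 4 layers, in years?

With flow normal to the layers, continuity requires the same specific discharge q through every layer.
Σ(b_i/K_i) = 8.23/0.0197 + 5.94/529 + 3.14/21.0 + 2.32/44.0 = 418.0 d.
q = Δh / Σ(b_i/K_i) = 12.2 / 418.0 = 0.02919 m/day.
In each layer the seepage velocity is v_i = q/n_i, so the layer transit time is t_i = b_i·n_i / q:
  layer 1 (silt): t_1 = 8.23 × 0.18 / 0.02919 = 50.75 d
  layer 2 (clean gravel): t_2 = 5.94 × 0.30 / 0.02919 = 61.05 d
  layer 3 (coarse sand): t_3 = 3.14 × 0.23 / 0.02919 = 24.74 d
  layer 4 (karst limestone): t_4 = 2.32 × 0.14 / 0.02919 = 11.13 d
Total t = Σ t_i = 147.7 days = 0.4043 years.

0.404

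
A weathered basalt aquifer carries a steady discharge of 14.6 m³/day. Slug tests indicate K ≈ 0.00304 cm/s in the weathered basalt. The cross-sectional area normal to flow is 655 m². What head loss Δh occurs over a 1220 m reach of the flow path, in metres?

Convert K: 0.00304 cm/s × 864 = 2.627 m/day.
From Q = K·A·i, i = Q / (K·A) = 14.6 / (2.627 × 655.0) = 0.008486.
Head loss Δh = i · L = 0.008486 × 1220 = 10.35 m.

10.4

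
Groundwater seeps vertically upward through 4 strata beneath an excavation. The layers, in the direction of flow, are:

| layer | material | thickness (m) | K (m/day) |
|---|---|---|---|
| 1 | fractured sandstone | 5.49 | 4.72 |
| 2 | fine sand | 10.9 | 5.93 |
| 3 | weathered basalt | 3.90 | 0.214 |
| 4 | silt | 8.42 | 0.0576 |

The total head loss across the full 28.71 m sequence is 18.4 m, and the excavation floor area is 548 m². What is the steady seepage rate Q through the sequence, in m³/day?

60.2

Flow is perpendicular to layering, so the layers act in series and the equivalent K is the thickness-weighted harmonic mean.
Total thickness L = 5.49 + 10.9 + 3.90 + 8.42 = 28.71 m.
Σ(b_i/K_i) = 5.49/4.72 + 10.9/5.93 + 3.90/0.214 + 8.42/0.0576 = 167.4 d.
K_eq = L / Σ(b_i/K_i) = 28.71 / 167.4 = 0.1715 m/day.
Q = K_eq · A · (Δh/L) = 0.1715 × 548 × (18.4/28.71) = 60.23 m³/day.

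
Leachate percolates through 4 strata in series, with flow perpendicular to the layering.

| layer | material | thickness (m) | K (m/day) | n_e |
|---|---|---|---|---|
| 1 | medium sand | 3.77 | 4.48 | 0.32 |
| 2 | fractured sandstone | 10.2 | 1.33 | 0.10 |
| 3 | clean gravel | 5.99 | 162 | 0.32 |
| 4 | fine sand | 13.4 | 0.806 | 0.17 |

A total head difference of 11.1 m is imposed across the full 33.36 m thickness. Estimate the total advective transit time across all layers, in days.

14.6

With flow normal to the layers, continuity requires the same specific discharge q through every layer.
Σ(b_i/K_i) = 3.77/4.48 + 10.2/1.33 + 5.99/162 + 13.4/0.806 = 25.17 d.
q = Δh / Σ(b_i/K_i) = 11.1 / 25.17 = 0.4409 m/day.
In each layer the seepage velocity is v_i = q/n_i, so the layer transit time is t_i = b_i·n_i / q:
  layer 1 (medium sand): t_1 = 3.77 × 0.32 / 0.4409 = 2.736 d
  layer 2 (fractured sandstone): t_2 = 10.2 × 0.10 / 0.4409 = 2.313 d
  layer 3 (clean gravel): t_3 = 5.99 × 0.32 / 0.4409 = 4.347 d
  layer 4 (fine sand): t_4 = 13.4 × 0.17 / 0.4409 = 5.166 d
Total t = Σ t_i = 14.56 days.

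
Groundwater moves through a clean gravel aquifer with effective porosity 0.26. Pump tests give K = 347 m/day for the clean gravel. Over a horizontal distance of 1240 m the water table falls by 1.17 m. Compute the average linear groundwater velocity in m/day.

Hydraulic gradient i = Δh / L = 1.17 / 1240 = 0.0009435.
Darcy flux q = K · i = 347.0 × 0.0009435 = 0.3274 m/day.
Seepage velocity v = q / n_e = 0.3274 / 0.26 = 1.259 m/day.

1.26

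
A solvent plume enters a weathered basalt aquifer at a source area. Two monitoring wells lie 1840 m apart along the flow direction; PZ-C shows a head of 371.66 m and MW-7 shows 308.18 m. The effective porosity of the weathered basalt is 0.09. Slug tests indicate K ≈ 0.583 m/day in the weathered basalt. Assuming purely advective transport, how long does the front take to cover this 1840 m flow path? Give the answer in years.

Hydraulic gradient i = (371.66 − 308.18) / 1840 = 63.48 / 1840 = 0.03450.
Darcy flux q = K · i = 0.5830 × 0.03450 = 0.02011 m/day.
Seepage velocity v = q / n_e = 0.02011 / 0.09 = 0.2235 m/day.
Travel time t = L / v = 1840 / 0.2235 = 8233 days = 22.54 years.

22.5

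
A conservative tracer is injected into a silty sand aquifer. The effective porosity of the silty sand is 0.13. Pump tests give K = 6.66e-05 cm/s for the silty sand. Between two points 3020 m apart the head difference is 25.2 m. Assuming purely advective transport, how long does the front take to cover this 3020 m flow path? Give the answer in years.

2240

Convert K: 6.66e-05 cm/s × 864 = 0.05754 m/day.
Hydraulic gradient i = Δh / L = 25.2 / 3020 = 0.008344.
Darcy flux q = K · i = 0.05754 × 0.008344 = 0.0004802 m/day.
Seepage velocity v = q / n_e = 0.0004802 / 0.13 = 0.003694 m/day.
Travel time t = L / v = 3020 / 0.003694 = 8.177e+05 days = 2239 years.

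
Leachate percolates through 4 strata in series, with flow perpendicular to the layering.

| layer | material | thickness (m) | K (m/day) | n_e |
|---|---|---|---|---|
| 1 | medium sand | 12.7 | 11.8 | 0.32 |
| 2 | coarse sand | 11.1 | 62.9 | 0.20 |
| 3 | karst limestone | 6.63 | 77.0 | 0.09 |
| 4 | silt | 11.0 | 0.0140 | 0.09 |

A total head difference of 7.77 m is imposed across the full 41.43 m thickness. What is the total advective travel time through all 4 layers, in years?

With flow normal to the layers, continuity requires the same specific discharge q through every layer.
Σ(b_i/K_i) = 12.7/11.8 + 11.1/62.9 + 6.63/77.0 + 11.0/0.0140 = 787.1 d.
q = Δh / Σ(b_i/K_i) = 7.77 / 787.1 = 0.009872 m/day.
In each layer the seepage velocity is v_i = q/n_i, so the layer transit time is t_i = b_i·n_i / q:
  layer 1 (medium sand): t_1 = 12.7 × 0.32 / 0.009872 = 411.7 d
  layer 2 (coarse sand): t_2 = 11.1 × 0.20 / 0.009872 = 224.9 d
  layer 3 (karst limestone): t_3 = 6.63 × 0.09 / 0.009872 = 60.44 d
  layer 4 (silt): t_4 = 11.0 × 0.09 / 0.009872 = 100.3 d
Total t = Σ t_i = 797.3 days = 2.183 years.

2.18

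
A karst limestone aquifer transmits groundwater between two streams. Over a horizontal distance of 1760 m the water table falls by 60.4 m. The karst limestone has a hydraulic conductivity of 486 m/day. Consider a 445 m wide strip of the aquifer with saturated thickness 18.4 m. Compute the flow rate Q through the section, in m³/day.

Cross-sectional area A = 445 × 18.4 = 8188 m².
Hydraulic gradient i = Δh / L = 60.4 / 1760 = 0.03432.
Darcy's law: Q = K · A · i = 486.0 × 8188 × 0.03432 = 1.366e+05 m³/day.

137000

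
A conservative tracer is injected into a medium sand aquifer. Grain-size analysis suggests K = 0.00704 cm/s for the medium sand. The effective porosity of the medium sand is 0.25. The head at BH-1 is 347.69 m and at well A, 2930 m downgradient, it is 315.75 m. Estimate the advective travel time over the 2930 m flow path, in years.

30.2

Convert K: 0.00704 cm/s × 864 = 6.083 m/day.
Hydraulic gradient i = (347.69 − 315.75) / 2930 = 31.94 / 2930 = 0.01090.
Darcy flux q = K · i = 6.083 × 0.01090 = 0.06631 m/day.
Seepage velocity v = q / n_e = 0.06631 / 0.25 = 0.2652 m/day.
Travel time t = L / v = 2930 / 0.2652 = 11047 days = 30.25 years.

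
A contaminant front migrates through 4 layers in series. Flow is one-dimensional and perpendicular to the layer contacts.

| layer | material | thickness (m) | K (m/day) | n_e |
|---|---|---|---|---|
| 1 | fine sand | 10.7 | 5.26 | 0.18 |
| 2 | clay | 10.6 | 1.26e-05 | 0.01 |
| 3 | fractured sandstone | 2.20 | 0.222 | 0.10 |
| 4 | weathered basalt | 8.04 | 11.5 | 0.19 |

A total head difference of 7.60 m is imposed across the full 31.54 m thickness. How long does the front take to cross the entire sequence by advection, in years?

1150

With flow normal to the layers, continuity requires the same specific discharge q through every layer.
Σ(b_i/K_i) = 10.7/5.26 + 10.6/1.26e-05 + 2.20/0.222 + 8.04/11.5 = 8.413e+05 d.
q = Δh / Σ(b_i/K_i) = 7.60 / 8.413e+05 = 9.034e-06 m/day.
In each layer the seepage velocity is v_i = q/n_i, so the layer transit time is t_i = b_i·n_i / q:
  layer 1 (fine sand): t_1 = 10.7 × 0.18 / 9.034e-06 = 2.132e+05 d
  layer 2 (clay): t_2 = 10.6 × 0.01 / 9.034e-06 = 11734 d
  layer 3 (fractured sandstone): t_3 = 2.20 × 0.10 / 9.034e-06 = 24353 d
  layer 4 (weathered basalt): t_4 = 8.04 × 0.19 / 9.034e-06 = 1.691e+05 d
Total t = Σ t_i = 4.184e+05 days = 1145 years.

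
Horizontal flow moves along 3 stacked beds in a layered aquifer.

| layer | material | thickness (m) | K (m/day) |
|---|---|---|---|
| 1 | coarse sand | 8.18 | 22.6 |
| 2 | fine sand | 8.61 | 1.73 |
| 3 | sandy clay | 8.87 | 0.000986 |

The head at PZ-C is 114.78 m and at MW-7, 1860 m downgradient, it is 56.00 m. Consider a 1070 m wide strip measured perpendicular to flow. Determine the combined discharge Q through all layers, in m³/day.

6760

Flow is parallel to layering, so each bed carries its own Darcy discharge and the transmissivities add.
Σ(K_i·b_i) = 22.6×8.18 + 1.73×8.61 + 0.000986×8.87 = 199.8 m²/day.
Hydraulic gradient i = (114.78 − 56.00) / 1860 = 58.78 / 1860 = 0.03160.
Q = Σ(K_i·b_i) · W · i = 199.8 × 1070 × 0.03160 = 6755 m³/day.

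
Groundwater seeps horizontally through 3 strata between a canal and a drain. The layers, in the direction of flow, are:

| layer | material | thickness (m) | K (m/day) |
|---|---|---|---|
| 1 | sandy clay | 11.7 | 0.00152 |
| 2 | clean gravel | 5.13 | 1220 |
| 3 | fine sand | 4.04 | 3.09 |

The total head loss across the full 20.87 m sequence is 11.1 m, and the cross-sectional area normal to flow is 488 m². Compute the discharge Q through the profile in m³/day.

Flow is perpendicular to layering, so the layers act in series and the equivalent K is the thickness-weighted harmonic mean.
Total thickness L = 11.7 + 5.13 + 4.04 = 20.87 m.
Σ(b_i/K_i) = 11.7/0.00152 + 5.13/1220 + 4.04/3.09 = 7699 d.
K_eq = L / Σ(b_i/K_i) = 20.87 / 7699 = 0.002711 m/day.
Q = K_eq · A · (Δh/L) = 0.002711 × 488 × (11.1/20.87) = 0.7036 m³/day.

0.704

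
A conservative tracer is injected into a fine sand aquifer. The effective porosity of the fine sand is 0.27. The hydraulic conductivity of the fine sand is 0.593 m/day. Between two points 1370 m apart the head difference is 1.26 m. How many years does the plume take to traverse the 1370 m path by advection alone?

Hydraulic gradient i = Δh / L = 1.26 / 1370 = 0.0009197.
Darcy flux q = K · i = 0.5930 × 0.0009197 = 0.0005454 m/day.
Seepage velocity v = q / n_e = 0.0005454 / 0.27 = 0.002020 m/day.
Travel time t = L / v = 1370 / 0.002020 = 6.782e+05 days = 1857 years.

1860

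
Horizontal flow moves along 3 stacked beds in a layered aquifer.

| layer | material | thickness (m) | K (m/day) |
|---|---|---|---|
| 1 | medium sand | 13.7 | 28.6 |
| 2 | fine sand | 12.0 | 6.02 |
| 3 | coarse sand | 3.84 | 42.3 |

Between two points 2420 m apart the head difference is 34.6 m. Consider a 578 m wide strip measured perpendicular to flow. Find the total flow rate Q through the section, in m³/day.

Flow is parallel to layering, so each bed carries its own Darcy discharge and the transmissivities add.
Σ(K_i·b_i) = 28.6×13.7 + 6.02×12.0 + 42.3×3.84 = 626.5 m²/day.
Hydraulic gradient i = Δh / L = 34.6 / 2420 = 0.01430.
Q = Σ(K_i·b_i) · W · i = 626.5 × 578 × 0.01430 = 5177 m³/day.

5180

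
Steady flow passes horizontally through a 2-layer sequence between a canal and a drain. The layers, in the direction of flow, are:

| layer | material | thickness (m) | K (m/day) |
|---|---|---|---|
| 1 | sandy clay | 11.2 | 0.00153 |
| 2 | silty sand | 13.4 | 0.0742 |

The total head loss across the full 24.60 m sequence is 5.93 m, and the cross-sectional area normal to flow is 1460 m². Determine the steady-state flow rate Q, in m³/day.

Flow is perpendicular to layering, so the layers act in series and the equivalent K is the thickness-weighted harmonic mean.
Total thickness L = 11.2 + 13.4 = 24.60 m.
Σ(b_i/K_i) = 11.2/0.00153 + 13.4/0.0742 = 7501 d.
K_eq = L / Σ(b_i/K_i) = 24.60 / 7501 = 0.003280 m/day.
Q = K_eq · A · (Δh/L) = 0.003280 × 1460 × (5.93/24.60) = 1.154 m³/day.

1.15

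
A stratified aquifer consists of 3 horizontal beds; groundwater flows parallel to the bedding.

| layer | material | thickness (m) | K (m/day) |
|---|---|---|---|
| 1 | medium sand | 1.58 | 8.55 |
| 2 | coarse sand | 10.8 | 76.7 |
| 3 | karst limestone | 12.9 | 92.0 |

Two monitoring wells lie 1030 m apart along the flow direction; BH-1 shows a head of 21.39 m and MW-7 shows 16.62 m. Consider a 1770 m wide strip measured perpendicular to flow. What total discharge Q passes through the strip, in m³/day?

Flow is parallel to layering, so each bed carries its own Darcy discharge and the transmissivities add.
Σ(K_i·b_i) = 8.55×1.58 + 76.7×10.8 + 92.0×12.9 = 2029 m²/day.
Hydraulic gradient i = (21.39 − 16.62) / 1030 = 4.77 / 1030 = 0.004631.
Q = Σ(K_i·b_i) · W · i = 2029 × 1770 × 0.004631 = 16629 m³/day.

16600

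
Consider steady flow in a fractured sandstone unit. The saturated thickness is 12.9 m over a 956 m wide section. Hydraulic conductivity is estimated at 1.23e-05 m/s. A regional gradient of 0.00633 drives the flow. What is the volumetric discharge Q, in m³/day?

83.0

Convert K: 1.23e-05 m/s × 86400 = 1.063 m/day.
Cross-sectional area A = 956 × 12.9 = 12332 m².
Hydraulic gradient i = 0.00633.
Darcy's law: Q = K · A · i = 1.063 × 12332 × 0.006330 = 82.96 m³/day.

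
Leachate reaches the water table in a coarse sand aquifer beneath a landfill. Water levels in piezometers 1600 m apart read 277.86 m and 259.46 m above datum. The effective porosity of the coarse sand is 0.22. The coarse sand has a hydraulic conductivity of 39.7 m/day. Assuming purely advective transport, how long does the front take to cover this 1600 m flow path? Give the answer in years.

2.11

Hydraulic gradient i = (277.86 − 259.46) / 1600 = 18.4 / 1600 = 0.01150.
Darcy flux q = K · i = 39.70 × 0.01150 = 0.4566 m/day.
Seepage velocity v = q / n_e = 0.4566 / 0.22 = 2.075 m/day.
Travel time t = L / v = 1600 / 2.075 = 771.0 days = 2.111 years.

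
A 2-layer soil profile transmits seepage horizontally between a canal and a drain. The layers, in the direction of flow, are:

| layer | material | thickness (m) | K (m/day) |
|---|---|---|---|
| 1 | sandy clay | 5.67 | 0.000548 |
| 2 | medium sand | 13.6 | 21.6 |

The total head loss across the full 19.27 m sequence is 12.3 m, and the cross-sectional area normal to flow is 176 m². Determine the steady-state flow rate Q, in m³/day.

0.209

Flow is perpendicular to layering, so the layers act in series and the equivalent K is the thickness-weighted harmonic mean.
Total thickness L = 5.67 + 13.6 = 19.27 m.
Σ(b_i/K_i) = 5.67/0.000548 + 13.6/21.6 = 10347 d.
K_eq = L / Σ(b_i/K_i) = 19.27 / 10347 = 0.001862 m/day.
Q = K_eq · A · (Δh/L) = 0.001862 × 176 × (12.3/19.27) = 0.2092 m³/day.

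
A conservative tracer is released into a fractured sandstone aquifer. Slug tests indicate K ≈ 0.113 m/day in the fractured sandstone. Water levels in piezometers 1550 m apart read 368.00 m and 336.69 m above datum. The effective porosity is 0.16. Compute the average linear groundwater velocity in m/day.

Hydraulic gradient i = (368.00 − 336.69) / 1550 = 31.31 / 1550 = 0.02020.
Darcy flux q = K · i = 0.1130 × 0.02020 = 0.002283 m/day.
Seepage velocity v = q / n_e = 0.002283 / 0.16 = 0.01427 m/day.

0.0143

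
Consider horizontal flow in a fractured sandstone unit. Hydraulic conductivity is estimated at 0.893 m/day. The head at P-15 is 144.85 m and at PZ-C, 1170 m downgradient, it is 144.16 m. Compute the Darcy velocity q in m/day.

Hydraulic gradient i = (144.85 − 144.16) / 1170 = 0.69 / 1170 = 0.0005897.
Specific discharge q = K · i = 0.8930 × 0.0005897 = 0.0005266 m/day.

0.000527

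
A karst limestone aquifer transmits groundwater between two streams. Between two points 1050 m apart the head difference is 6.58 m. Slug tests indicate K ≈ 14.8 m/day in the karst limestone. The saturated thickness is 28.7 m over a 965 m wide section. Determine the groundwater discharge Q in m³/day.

2570

Cross-sectional area A = 965 × 28.7 = 27696 m².
Hydraulic gradient i = Δh / L = 6.58 / 1050 = 0.006267.
Darcy's law: Q = K · A · i = 14.80 × 27696 × 0.006267 = 2569 m³/day.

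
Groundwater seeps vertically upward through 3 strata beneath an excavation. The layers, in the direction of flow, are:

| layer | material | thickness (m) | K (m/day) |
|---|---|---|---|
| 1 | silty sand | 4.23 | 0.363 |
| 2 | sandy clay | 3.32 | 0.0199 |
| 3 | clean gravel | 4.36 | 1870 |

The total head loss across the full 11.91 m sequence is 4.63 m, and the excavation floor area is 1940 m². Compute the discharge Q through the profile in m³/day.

50.3

Flow is perpendicular to layering, so the layers act in series and the equivalent K is the thickness-weighted harmonic mean.
Total thickness L = 4.23 + 3.32 + 4.36 = 11.91 m.
Σ(b_i/K_i) = 4.23/0.363 + 3.32/0.0199 + 4.36/1870 = 178.5 d.
K_eq = L / Σ(b_i/K_i) = 11.91 / 178.5 = 0.06673 m/day.
Q = K_eq · A · (Δh/L) = 0.06673 × 1940 × (4.63/11.91) = 50.32 m³/day.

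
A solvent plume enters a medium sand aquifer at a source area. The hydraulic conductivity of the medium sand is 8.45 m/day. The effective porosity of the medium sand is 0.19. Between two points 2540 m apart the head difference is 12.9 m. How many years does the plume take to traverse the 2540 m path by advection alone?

Hydraulic gradient i = Δh / L = 12.9 / 2540 = 0.005079.
Darcy flux q = K · i = 8.450 × 0.005079 = 0.04292 m/day.
Seepage velocity v = q / n_e = 0.04292 / 0.19 = 0.2259 m/day.
Travel time t = L / v = 2540 / 0.2259 = 11245 days = 30.79 years.

30.8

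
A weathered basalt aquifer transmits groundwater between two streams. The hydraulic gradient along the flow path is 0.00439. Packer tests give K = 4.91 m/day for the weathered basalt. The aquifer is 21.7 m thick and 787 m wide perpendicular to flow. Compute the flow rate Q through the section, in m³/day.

368

Cross-sectional area A = 787 × 21.7 = 17078 m².
Hydraulic gradient i = 0.00439.
Darcy's law: Q = K · A · i = 4.910 × 17078 × 0.004390 = 368.1 m³/day.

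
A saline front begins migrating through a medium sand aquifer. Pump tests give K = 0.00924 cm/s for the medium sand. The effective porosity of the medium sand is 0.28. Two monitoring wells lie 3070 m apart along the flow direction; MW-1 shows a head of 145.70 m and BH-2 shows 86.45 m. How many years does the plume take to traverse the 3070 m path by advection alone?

15.3

Convert K: 0.00924 cm/s × 864 = 7.983 m/day.
Hydraulic gradient i = (145.70 − 86.45) / 3070 = 59.25 / 3070 = 0.01930.
Darcy flux q = K · i = 7.983 × 0.01930 = 0.1541 m/day.
Seepage velocity v = q / n_e = 0.1541 / 0.28 = 0.5503 m/day.
Travel time t = L / v = 3070 / 0.5503 = 5579 days = 15.27 years.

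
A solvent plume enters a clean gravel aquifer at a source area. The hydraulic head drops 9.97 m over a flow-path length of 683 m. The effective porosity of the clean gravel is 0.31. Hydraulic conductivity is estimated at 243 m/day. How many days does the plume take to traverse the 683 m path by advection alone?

Hydraulic gradient i = Δh / L = 9.97 / 683 = 0.01460.
Darcy flux q = K · i = 243.0 × 0.01460 = 3.547 m/day.
Seepage velocity v = q / n_e = 3.547 / 0.31 = 11.44 m/day.
Travel time t = L / v = 683 / 11.44 = 59.69 days.

59.7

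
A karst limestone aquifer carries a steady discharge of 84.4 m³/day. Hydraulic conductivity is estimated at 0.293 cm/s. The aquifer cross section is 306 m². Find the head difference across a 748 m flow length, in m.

Convert K: 0.293 cm/s × 864 = 253.2 m/day.
From Q = K·A·i, i = Q / (K·A) = 84.4 / (253.2 × 306.0) = 0.001090.
Head loss Δh = i · L = 0.001090 × 748 = 0.8150 m.

0.815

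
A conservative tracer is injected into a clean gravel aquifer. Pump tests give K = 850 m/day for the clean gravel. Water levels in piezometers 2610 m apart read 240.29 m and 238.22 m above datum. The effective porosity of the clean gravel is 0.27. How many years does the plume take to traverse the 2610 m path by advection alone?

Hydraulic gradient i = (240.29 − 238.22) / 2610 = 2.07 / 2610 = 0.0007931.
Darcy flux q = K · i = 850.0 × 0.0007931 = 0.6741 m/day.
Seepage velocity v = q / n_e = 0.6741 / 0.27 = 2.497 m/day.
Travel time t = L / v = 2610 / 2.497 = 1045 days = 2.862 years.

2.86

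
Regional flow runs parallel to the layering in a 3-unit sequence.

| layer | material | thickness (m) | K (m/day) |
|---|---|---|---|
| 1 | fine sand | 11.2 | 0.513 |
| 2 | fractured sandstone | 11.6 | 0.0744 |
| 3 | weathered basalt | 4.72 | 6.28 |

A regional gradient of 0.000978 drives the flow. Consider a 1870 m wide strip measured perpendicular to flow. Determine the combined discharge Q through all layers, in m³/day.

66.3

Flow is parallel to layering, so each bed carries its own Darcy discharge and the transmissivities add.
Σ(K_i·b_i) = 0.513×11.2 + 0.0744×11.6 + 6.28×4.72 = 36.25 m²/day.
Hydraulic gradient i = 0.000978.
Q = Σ(K_i·b_i) · W · i = 36.25 × 1870 × 0.0009780 = 66.30 m³/day.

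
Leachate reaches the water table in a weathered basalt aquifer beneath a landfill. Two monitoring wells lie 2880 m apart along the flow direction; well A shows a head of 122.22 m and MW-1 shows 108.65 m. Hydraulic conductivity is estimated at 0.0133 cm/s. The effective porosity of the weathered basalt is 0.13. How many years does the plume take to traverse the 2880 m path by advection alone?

Convert K: 0.0133 cm/s × 864 = 11.49 m/day.
Hydraulic gradient i = (122.22 − 108.65) / 2880 = 13.57 / 2880 = 0.004712.
Darcy flux q = K · i = 11.49 × 0.004712 = 0.05414 m/day.
Seepage velocity v = q / n_e = 0.05414 / 0.13 = 0.4165 m/day.
Travel time t = L / v = 2880 / 0.4165 = 6915 days = 18.93 years.

18.9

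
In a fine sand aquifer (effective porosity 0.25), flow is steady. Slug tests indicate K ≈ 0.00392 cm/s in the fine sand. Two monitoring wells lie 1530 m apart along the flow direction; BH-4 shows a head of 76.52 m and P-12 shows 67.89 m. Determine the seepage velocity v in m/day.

0.0764

Convert K: 0.00392 cm/s × 864 = 3.387 m/day.
Hydraulic gradient i = (76.52 − 67.89) / 1530 = 8.63 / 1530 = 0.005641.
Darcy flux q = K · i = 3.387 × 0.005641 = 0.01910 m/day.
Seepage velocity v = q / n_e = 0.01910 / 0.25 = 0.07642 m/day.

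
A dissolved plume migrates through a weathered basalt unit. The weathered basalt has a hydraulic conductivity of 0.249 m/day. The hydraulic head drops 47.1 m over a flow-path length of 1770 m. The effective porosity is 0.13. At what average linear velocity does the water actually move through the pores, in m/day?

0.0510

Hydraulic gradient i = Δh / L = 47.1 / 1770 = 0.02661.
Darcy flux q = K · i = 0.2490 × 0.02661 = 0.006626 m/day.
Seepage velocity v = q / n_e = 0.006626 / 0.13 = 0.05097 m/day.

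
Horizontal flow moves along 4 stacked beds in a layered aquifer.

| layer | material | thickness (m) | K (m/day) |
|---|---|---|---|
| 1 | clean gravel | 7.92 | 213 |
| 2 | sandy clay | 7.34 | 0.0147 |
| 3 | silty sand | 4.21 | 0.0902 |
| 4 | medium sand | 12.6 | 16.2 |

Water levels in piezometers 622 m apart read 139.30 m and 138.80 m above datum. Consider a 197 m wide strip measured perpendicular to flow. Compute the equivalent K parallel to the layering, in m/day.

59.0

Flow is parallel to layering, so each bed carries its own Darcy discharge and the transmissivities add.
Σ(K_i·b_i) = 213×7.92 + 0.0147×7.34 + 0.0902×4.21 + 16.2×12.6 = 1892 m²/day.
Total thickness b = 32.07 m, so K_eq = Σ(K_i·b_i)/b = 58.98 m/day.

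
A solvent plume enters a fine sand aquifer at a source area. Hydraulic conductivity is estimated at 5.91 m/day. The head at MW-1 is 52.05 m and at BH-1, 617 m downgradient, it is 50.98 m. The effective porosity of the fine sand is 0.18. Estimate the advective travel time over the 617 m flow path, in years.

29.7

Hydraulic gradient i = (52.05 − 50.98) / 617 = 1.07 / 617 = 0.001734.
Darcy flux q = K · i = 5.910 × 0.001734 = 0.01025 m/day.
Seepage velocity v = q / n_e = 0.01025 / 0.18 = 0.05694 m/day.
Travel time t = L / v = 617 / 0.05694 = 10836 days = 29.67 years.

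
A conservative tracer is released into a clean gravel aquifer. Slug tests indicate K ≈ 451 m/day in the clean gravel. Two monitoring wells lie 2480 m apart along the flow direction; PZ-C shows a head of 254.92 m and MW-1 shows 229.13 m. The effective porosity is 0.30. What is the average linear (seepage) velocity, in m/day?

15.6

Hydraulic gradient i = (254.92 − 229.13) / 2480 = 25.79 / 2480 = 0.01040.
Darcy flux q = K · i = 451.0 × 0.01040 = 4.690 m/day.
Seepage velocity v = q / n_e = 4.690 / 0.30 = 15.63 m/day.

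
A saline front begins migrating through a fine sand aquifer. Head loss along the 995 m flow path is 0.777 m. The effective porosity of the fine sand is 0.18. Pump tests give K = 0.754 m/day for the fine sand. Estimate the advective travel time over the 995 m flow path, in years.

Hydraulic gradient i = Δh / L = 0.777 / 995 = 0.0007809.
Darcy flux q = K · i = 0.7540 × 0.0007809 = 0.0005888 m/day.
Seepage velocity v = q / n_e = 0.0005888 / 0.18 = 0.003271 m/day.
Travel time t = L / v = 995 / 0.003271 = 3.042e+05 days = 832.8 years.

833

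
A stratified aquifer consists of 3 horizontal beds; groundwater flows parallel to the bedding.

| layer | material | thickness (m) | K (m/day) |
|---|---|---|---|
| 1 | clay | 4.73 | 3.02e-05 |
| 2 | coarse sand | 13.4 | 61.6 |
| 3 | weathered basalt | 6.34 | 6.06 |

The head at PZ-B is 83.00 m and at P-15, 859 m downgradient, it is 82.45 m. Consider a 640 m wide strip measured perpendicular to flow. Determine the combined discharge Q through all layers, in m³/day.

Flow is parallel to layering, so each bed carries its own Darcy discharge and the transmissivities add.
Σ(K_i·b_i) = 3.02e-05×4.73 + 61.6×13.4 + 6.06×6.34 = 863.9 m²/day.
Hydraulic gradient i = (83.00 − 82.45) / 859 = 0.55 / 859 = 0.0006403.
Q = Σ(K_i·b_i) · W · i = 863.9 × 640 × 0.0006403 = 354.0 m³/day.

354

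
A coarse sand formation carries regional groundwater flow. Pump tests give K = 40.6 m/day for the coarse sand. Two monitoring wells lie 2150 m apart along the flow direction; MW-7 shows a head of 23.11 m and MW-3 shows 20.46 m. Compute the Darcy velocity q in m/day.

0.0500

Hydraulic gradient i = (23.11 − 20.46) / 2150 = 2.65 / 2150 = 0.001233.
Specific discharge q = K · i = 40.60 × 0.001233 = 0.05004 m/day.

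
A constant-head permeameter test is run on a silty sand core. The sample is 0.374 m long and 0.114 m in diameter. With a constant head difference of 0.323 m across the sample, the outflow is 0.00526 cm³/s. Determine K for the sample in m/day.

0.0516

Cross-sectional area A = π·(d/2)² = π × (0.114/2)² = 0.01021 m².
Convert discharge: 0.00526 cm³/s = 5.260e-09 m³/s.
Darcy's law rearranged: K = Q·L / (A·Δh) = 5.260e-09 × 0.374 / (0.01021 × 0.323) = 5.967e-07 m/s = 0.05155 m/day.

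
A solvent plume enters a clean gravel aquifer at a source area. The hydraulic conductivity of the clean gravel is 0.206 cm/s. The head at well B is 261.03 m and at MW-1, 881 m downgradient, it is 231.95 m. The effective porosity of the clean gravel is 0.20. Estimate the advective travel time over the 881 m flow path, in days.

30.0

Convert K: 0.206 cm/s × 864 = 178.0 m/day.
Hydraulic gradient i = (261.03 − 231.95) / 881 = 29.08 / 881 = 0.03301.
Darcy flux q = K · i = 178.0 × 0.03301 = 5.875 m/day.
Seepage velocity v = q / n_e = 5.875 / 0.20 = 29.37 m/day.
Travel time t = L / v = 881 / 29.37 = 29.99 days.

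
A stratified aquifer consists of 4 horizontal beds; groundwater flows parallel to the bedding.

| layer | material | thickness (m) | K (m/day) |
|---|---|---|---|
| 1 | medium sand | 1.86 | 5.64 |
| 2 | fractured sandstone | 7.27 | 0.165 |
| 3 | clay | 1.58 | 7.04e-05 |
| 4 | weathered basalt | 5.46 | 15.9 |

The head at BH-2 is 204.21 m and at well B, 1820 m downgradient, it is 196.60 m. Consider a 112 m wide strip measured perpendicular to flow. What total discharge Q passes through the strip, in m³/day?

46.1

Flow is parallel to layering, so each bed carries its own Darcy discharge and the transmissivities add.
Σ(K_i·b_i) = 5.64×1.86 + 0.165×7.27 + 7.04e-05×1.58 + 15.9×5.46 = 98.50 m²/day.
Hydraulic gradient i = (204.21 − 196.60) / 1820 = 7.61 / 1820 = 0.004181.
Q = Σ(K_i·b_i) · W · i = 98.50 × 112 × 0.004181 = 46.13 m³/day.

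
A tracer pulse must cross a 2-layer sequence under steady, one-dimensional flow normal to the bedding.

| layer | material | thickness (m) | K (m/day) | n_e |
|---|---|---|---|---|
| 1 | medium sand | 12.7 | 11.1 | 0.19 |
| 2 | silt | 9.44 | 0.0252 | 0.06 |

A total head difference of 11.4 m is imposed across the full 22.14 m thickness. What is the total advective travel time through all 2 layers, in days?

98.2

With flow normal to the layers, continuity requires the same specific discharge q through every layer.
Σ(b_i/K_i) = 12.7/11.1 + 9.44/0.0252 = 375.7 d.
q = Δh / Σ(b_i/K_i) = 11.4 / 375.7 = 0.03034 m/day.
In each layer the seepage velocity is v_i = q/n_i, so the layer transit time is t_i = b_i·n_i / q:
  layer 1 (medium sand): t_1 = 12.7 × 0.19 / 0.03034 = 79.53 d
  layer 2 (silt): t_2 = 9.44 × 0.06 / 0.03034 = 18.67 d
Total t = Σ t_i = 98.20 days.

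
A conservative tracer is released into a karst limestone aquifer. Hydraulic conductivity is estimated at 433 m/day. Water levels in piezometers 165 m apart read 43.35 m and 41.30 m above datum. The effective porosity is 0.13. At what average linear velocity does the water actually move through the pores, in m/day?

41.4

Hydraulic gradient i = (43.35 − 41.30) / 165 = 2.05 / 165 = 0.01242.
Darcy flux q = K · i = 433.0 × 0.01242 = 5.380 m/day.
Seepage velocity v = q / n_e = 5.380 / 0.13 = 41.38 m/day.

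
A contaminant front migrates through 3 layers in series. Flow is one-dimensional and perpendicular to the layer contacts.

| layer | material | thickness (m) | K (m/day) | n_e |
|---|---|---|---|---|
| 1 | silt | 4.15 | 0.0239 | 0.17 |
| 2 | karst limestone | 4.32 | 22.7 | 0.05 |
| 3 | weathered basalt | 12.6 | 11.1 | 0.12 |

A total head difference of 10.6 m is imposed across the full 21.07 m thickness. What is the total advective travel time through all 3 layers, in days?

40.2

With flow normal to the layers, continuity requires the same specific discharge q through every layer.
Σ(b_i/K_i) = 4.15/0.0239 + 4.32/22.7 + 12.6/11.1 = 175.0 d.
q = Δh / Σ(b_i/K_i) = 10.6 / 175.0 = 0.06058 m/day.
In each layer the seepage velocity is v_i = q/n_i, so the layer transit time is t_i = b_i·n_i / q:
  layer 1 (silt): t_1 = 4.15 × 0.17 / 0.06058 = 11.65 d
  layer 2 (karst limestone): t_2 = 4.32 × 0.05 / 0.06058 = 3.565 d
  layer 3 (weathered basalt): t_3 = 12.6 × 0.12 / 0.06058 = 24.96 d
Total t = Σ t_i = 40.17 days.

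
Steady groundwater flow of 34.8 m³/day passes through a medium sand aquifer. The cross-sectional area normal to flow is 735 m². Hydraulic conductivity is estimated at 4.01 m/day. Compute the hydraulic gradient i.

0.0118

From Q = K·A·i, i = Q / (K·A) = 34.8 / (4.010 × 735.0) = 0.01181.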